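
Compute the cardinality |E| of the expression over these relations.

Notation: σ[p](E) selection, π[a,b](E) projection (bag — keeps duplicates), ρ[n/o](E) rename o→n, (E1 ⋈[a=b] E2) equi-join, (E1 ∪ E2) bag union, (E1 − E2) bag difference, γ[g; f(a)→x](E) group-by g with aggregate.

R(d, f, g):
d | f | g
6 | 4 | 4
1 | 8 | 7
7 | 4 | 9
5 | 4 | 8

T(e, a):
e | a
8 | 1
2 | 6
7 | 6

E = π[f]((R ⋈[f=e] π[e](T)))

Per-node cardinality:
  R → 4
  T → 3
  π[e](T) → 3
  (R ⋈[f=e] π[e](T)) → 1
  π[f]((R ⋈[f=e] π[e](T))) → 1

|E| = 1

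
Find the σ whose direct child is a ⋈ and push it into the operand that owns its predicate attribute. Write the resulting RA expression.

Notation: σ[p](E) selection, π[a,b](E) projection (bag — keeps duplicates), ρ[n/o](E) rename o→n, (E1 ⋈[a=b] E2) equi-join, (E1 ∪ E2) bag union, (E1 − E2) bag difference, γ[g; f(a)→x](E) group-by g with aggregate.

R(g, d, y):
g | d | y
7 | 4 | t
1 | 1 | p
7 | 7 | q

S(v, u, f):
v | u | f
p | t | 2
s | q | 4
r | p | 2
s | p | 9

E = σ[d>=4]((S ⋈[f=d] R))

σ filters on d, owned by the right side.
E' = (S ⋈[f=d] σ[d>=4](R))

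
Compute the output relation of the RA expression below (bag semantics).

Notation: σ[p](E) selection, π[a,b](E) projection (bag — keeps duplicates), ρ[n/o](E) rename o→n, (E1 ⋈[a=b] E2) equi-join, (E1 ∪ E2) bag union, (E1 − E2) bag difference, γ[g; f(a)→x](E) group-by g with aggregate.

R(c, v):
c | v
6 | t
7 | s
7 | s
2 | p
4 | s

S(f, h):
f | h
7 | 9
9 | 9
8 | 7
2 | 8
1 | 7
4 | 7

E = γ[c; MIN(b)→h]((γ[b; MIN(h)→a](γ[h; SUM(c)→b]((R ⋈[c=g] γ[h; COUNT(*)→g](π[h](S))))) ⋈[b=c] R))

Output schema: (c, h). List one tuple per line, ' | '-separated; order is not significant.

Per-node cardinality:
  R → 5
  S → 6
  π[h](S) → 6
  γ[h; COUNT(*)→g](π[h](S)) → 3
  (R ⋈[c=g] γ[h; COUNT(*)→g](π[h](S))) → 1
  γ[h; SUM(c)→b]((R ⋈[c=g] γ[h; COUNT(*)→g](π[h](S)))) → 1
  γ[b; MIN(h)→a](γ[h; SUM(c)→b]((R ⋈[c=g] γ[h; COUNT(*)→g](π[h](S))))) → 1
  R → 5
  (γ[b; MIN(h)→a](γ[h; SUM(c)→b]((R ⋈[c=g] γ[h; COUNT(*)→g](π[h](S))))) ⋈[b=c] R) → 1
  γ[c; MIN(b)→h]((γ[b; MIN(h)→a](γ[h; SUM(c)→b]((R ⋈[c=g] γ[h; COUNT(*)→g](π[h](S))))) ⋈[b=c] R)) → 1

== RESULT ==
c | h
2 | 2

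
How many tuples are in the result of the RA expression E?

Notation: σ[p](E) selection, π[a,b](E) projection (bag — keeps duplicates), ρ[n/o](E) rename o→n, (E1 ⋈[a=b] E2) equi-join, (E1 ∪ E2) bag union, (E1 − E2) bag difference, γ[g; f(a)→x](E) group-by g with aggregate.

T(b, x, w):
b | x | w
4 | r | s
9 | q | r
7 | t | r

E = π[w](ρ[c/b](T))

Subexpression sizes:
  T → 3
  ρ[c/b](T) → 3
  π[w](ρ[c/b](T)) → 3

|E| = 3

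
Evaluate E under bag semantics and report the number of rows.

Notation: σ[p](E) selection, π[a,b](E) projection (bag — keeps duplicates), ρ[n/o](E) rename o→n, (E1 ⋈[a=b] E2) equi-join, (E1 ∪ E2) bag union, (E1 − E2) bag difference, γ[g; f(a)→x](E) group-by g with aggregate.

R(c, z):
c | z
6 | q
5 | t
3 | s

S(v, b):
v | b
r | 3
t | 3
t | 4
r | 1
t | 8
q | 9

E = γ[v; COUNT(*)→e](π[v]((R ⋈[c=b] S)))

Subexpression sizes:
  R → 3
  S → 6
  (R ⋈[c=b] S) → 2
  π[v]((R ⋈[c=b] S)) → 2
  γ[v; COUNT(*)→e](π[v]((R ⋈[c=b] S))) → 2

|E| = 2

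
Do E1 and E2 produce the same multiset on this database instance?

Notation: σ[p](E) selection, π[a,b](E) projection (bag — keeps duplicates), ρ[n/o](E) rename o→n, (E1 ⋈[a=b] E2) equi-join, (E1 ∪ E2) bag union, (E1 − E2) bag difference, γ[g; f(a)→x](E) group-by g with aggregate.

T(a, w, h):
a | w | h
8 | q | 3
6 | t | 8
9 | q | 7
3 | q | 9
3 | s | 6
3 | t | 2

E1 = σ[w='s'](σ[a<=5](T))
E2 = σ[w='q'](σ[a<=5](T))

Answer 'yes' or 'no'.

E1 stepwise |·|:
  T → 6
  σ[a<=5](T) → 3
  σ[w='s'](σ[a<=5](T)) → 1
E2 stepwise |·|:
  T → 6
  σ[a<=5](T) → 3
  σ[w='q'](σ[a<=5](T)) → 1

E1 result:
a | w | h
3 | s | 6
E2 result:
a | w | h
3 | q | 9
Witness: (3, 'q', 9) appears 0× in E1 but 1× in E2.

no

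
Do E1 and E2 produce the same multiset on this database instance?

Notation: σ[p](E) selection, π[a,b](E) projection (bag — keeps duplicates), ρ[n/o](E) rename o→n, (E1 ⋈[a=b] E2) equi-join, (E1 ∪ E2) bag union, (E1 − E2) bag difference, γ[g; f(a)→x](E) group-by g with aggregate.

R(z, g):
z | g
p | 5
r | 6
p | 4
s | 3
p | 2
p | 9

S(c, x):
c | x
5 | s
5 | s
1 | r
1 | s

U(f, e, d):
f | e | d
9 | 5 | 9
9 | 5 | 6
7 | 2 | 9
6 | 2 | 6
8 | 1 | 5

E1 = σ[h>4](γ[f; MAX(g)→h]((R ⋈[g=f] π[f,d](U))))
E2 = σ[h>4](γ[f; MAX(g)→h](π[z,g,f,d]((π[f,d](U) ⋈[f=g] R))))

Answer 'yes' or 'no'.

E1 subexpression sizes:
  R → 6
  U → 5
  π[f,d](U) → 5
  (R ⋈[g=f] π[f,d](U)) → 3
  γ[f; MAX(g)→h]((R ⋈[g=f] π[f,d](U))) → 2
  σ[h>4](γ[f; MAX(g)→h]((R ⋈[g=f] π[f,d](U)))) → 2
E2 subexpression sizes:
  U → 5
  π[f,d](U) → 5
  R → 6
  (π[f,d](U) ⋈[f=g] R) → 3
  π[z,g,f,d]((π[f,d](U) ⋈[f=g] R)) → 3
  γ[f; MAX(g)→h](π[z,g,f,d]((π[f,d](U) ⋈[f=g] R))) → 2
  σ[h>4](γ[f; MAX(g)→h](π[z,g,f,d]((π[f,d](U) ⋈[f=g] R)))) → 2

E1 and E2 produce the same multiset:
f | h
6 | 6
9 | 9

yes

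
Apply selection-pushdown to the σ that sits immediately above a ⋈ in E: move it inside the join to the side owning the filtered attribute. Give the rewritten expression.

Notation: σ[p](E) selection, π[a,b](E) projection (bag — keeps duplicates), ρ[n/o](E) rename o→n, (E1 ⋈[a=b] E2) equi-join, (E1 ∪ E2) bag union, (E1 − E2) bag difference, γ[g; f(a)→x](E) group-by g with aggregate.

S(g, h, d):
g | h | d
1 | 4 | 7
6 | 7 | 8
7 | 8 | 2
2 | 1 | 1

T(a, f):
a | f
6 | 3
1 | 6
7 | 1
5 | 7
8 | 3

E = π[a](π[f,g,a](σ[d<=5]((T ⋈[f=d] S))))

σ filters on d, owned by the right side.
E' = π[a](π[f,g,a]((T ⋈[f=d] σ[d<=5](S))))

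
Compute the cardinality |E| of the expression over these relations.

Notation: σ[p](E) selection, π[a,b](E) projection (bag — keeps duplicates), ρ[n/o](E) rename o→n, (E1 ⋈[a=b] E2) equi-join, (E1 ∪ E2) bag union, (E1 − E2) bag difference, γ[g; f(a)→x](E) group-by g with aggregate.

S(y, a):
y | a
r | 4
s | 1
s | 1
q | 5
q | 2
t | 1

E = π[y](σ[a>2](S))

Row counts bottom-up:
  S → 6
  σ[a>2](S) → 2
  π[y](σ[a>2](S)) → 2

|E| = 2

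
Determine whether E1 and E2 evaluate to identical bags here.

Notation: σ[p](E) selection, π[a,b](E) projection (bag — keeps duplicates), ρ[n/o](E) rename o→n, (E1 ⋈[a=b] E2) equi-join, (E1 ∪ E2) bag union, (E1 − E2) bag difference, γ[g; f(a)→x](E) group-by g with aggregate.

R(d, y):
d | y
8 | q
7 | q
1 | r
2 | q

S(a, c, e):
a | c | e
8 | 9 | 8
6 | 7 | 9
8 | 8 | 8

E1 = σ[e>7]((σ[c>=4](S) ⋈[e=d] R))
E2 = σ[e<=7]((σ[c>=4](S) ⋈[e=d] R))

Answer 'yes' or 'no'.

E1 per-node cardinality:
  S → 3
  σ[c>=4](S) → 3
  R → 4
  (σ[c>=4](S) ⋈[e=d] R) → 2
  σ[e>7]((σ[c>=4](S) ⋈[e=d] R)) → 2
E2 per-node cardinality:
  S → 3
  σ[c>=4](S) → 3
  R → 4
  (σ[c>=4](S) ⋈[e=d] R) → 2
  σ[e<=7]((σ[c>=4](S) ⋈[e=d] R)) → 0

E1 result:
a | c | e | d | y
8 | 8 | 8 | 8 | q
8 | 9 | 8 | 8 | q
E2 result:
a | c | e | d | y
(0 rows)
Witness: (8, 8, 8, 8, 'q') appears 1× in E1 but 0× in E2.

no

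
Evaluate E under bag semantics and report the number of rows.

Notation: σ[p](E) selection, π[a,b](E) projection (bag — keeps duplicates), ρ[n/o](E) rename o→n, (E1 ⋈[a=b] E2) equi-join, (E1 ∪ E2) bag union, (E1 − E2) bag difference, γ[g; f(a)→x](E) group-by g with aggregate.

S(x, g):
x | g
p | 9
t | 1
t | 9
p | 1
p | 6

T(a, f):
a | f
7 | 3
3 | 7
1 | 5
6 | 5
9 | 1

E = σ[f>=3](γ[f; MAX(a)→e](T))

Subexpression sizes:
  T → 5
  γ[f; MAX(a)→e](T) → 4
  σ[f>=3](γ[f; MAX(a)→e](T)) → 3

|E| = 3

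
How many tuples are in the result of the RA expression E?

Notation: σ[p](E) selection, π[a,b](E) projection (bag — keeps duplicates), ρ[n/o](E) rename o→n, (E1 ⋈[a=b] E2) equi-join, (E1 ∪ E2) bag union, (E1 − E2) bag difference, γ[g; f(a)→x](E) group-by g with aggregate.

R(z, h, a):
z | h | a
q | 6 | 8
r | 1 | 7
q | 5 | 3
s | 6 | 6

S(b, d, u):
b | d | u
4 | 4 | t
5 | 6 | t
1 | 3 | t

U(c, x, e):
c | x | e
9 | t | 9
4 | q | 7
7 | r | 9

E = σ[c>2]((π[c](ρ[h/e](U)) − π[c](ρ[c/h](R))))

Per-node cardinality:
  U → 3
  ρ[h/e](U) → 3
  π[c](ρ[h/e](U)) → 3
  R → 4
  ρ[c/h](R) → 4
  π[c](ρ[c/h](R)) → 4
  (π[c](ρ[h/e](U)) − π[c](ρ[c/h](R))) → 3
  σ[c>2]((π[c](ρ[h/e](U)) − π[c](ρ[c/h](R)))) → 3

|E| = 3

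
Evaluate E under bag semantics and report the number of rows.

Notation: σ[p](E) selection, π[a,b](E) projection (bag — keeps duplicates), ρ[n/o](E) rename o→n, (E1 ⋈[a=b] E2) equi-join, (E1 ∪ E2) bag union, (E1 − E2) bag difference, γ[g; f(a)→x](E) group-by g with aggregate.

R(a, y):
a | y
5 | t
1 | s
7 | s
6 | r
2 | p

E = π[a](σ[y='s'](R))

Subexpression sizes:
  R → 5
  σ[y='s'](R) → 2
  π[a](σ[y='s'](R)) → 2

|E| = 2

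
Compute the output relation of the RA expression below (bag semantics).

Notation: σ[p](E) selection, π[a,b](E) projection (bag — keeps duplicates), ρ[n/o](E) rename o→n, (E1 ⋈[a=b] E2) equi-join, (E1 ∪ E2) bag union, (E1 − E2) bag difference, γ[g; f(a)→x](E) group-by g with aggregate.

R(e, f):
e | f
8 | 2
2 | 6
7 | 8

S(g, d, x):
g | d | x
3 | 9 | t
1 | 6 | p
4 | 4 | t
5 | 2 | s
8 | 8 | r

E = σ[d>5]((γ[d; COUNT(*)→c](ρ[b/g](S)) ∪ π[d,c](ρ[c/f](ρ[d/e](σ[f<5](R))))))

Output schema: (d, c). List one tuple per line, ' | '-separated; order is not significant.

Per-node cardinality:
  S → 5
  ρ[b/g](S) → 5
  γ[d; COUNT(*)→c](ρ[b/g](S)) → 5
  R → 3
  σ[f<5](R) → 1
  ρ[d/e](σ[f<5](R)) → 1
  ρ[c/f](ρ[d/e](σ[f<5](R))) → 1
  π[d,c](ρ[c/f](ρ[d/e](σ[f<5](R)))) → 1
  (γ[d; COUNT(*)→c](ρ[b/g](S)) ∪ π[d,c](ρ[c/f](ρ[d/e](σ[f<5](R))))) → 6
  σ[d>5]((γ[d; COUNT(*)→c](ρ[b/g](S)) ∪ π[d,c](ρ[c/f](ρ[d/e](σ[f<5](R)))))) → 4

== RESULT ==
d | c
6 | 1
8 | 1
8 | 2
9 | 1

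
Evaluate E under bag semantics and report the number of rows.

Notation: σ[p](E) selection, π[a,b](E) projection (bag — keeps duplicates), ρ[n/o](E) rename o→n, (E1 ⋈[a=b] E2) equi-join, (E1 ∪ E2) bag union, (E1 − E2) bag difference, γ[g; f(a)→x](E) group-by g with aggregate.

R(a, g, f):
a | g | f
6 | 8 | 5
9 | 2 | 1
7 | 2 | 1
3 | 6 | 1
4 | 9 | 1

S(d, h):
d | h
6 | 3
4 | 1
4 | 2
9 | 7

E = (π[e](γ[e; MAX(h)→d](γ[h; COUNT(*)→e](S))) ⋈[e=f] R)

Row counts bottom-up:
  S → 4
  γ[h; COUNT(*)→e](S) → 4
  γ[e; MAX(h)→d](γ[h; COUNT(*)→e](S)) → 1
  π[e](γ[e; MAX(h)→d](γ[h; COUNT(*)→e](S))) → 1
  R → 5
  (π[e](γ[e; MAX(h)→d](γ[h; COUNT(*)→e](S))) ⋈[e=f] R) → 4

|E| = 4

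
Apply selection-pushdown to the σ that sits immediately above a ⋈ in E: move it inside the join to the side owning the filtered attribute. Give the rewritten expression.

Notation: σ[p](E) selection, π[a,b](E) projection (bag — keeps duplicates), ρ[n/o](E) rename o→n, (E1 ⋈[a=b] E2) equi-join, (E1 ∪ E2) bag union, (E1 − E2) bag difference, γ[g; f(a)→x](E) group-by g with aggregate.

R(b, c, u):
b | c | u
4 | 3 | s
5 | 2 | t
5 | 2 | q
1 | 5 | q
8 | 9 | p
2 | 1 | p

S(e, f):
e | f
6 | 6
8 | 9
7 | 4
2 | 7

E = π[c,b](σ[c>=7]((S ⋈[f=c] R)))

σ filters on c, owned by the right side.
E' = π[c,b]((S ⋈[f=c] σ[c>=7](R)))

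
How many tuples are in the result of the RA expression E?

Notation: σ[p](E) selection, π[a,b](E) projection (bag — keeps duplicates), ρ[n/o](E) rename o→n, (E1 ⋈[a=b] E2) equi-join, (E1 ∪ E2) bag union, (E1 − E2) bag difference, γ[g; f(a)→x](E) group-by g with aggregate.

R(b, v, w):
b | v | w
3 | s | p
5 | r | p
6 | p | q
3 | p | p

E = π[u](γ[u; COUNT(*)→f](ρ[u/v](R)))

Subexpression sizes:
  R → 4
  ρ[u/v](R) → 4
  γ[u; COUNT(*)→f](ρ[u/v](R)) → 3
  π[u](γ[u; COUNT(*)→f](ρ[u/v](R))) → 3

|E| = 3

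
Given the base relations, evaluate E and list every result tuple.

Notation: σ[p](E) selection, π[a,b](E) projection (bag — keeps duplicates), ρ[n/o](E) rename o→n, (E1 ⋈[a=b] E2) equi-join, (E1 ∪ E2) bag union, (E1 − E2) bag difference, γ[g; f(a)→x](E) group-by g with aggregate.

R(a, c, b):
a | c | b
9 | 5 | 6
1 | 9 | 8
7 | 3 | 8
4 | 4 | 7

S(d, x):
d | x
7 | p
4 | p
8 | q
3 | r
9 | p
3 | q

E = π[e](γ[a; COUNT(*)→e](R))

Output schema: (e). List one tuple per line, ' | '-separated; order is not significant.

Per-node cardinality:
  R → 4
  γ[a; COUNT(*)→e](R) → 4
  π[e](γ[a; COUNT(*)→e](R)) → 4

== RESULT ==
e
1
1
1
1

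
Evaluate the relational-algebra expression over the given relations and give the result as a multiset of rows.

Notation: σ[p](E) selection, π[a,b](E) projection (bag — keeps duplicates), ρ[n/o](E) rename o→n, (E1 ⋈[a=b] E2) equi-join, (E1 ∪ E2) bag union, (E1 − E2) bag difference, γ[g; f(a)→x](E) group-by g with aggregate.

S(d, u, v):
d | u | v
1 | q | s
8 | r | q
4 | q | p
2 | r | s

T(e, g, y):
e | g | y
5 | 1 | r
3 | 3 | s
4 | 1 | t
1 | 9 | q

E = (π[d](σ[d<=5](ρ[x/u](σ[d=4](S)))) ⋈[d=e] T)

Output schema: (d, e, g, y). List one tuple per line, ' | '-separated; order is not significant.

Subexpression sizes:
  S → 4
  σ[d=4](S) → 1
  ρ[x/u](σ[d=4](S)) → 1
  σ[d<=5](ρ[x/u](σ[d=4](S))) → 1
  π[d](σ[d<=5](ρ[x/u](σ[d=4](S)))) → 1
  T → 4
  (π[d](σ[d<=5](ρ[x/u](σ[d=4](S)))) ⋈[d=e] T) → 1

== RESULT ==
d | e | g | y
4 | 4 | 1 | t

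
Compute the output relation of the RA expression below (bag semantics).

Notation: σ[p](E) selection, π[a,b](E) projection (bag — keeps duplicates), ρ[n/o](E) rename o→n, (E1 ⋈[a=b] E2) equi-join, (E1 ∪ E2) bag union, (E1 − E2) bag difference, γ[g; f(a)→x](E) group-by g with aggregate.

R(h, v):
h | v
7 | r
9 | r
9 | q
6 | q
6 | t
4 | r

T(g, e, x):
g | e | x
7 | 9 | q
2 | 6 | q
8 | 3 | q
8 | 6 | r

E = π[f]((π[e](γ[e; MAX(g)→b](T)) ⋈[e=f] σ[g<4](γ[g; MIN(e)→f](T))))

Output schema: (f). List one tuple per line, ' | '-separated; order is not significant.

Row counts bottom-up:
  T → 4
  γ[e; MAX(g)→b](T) → 3
  π[e](γ[e; MAX(g)→b](T)) → 3
  T → 4
  γ[g; MIN(e)→f](T) → 3
  σ[g<4](γ[g; MIN(e)→f](T)) → 1
  (π[e](γ[e; MAX(g)→b](T)) ⋈[e=f] σ[g<4](γ[g; MIN(e)→f](T))) → 1
  π[f]((π[e](γ[e; MAX(g)→b](T)) ⋈[e=f] σ[g<4](γ[g; MIN(e)→f](T)))) → 1

== RESULT ==
f
6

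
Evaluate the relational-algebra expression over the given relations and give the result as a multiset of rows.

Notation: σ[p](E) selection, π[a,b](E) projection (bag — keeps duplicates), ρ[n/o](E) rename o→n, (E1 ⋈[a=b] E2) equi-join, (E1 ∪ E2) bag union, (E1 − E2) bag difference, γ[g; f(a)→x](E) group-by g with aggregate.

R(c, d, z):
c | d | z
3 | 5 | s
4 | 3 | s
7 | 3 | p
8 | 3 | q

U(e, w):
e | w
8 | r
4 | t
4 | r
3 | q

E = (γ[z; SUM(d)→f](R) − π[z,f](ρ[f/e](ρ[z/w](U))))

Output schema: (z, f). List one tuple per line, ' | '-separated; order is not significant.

Row counts bottom-up:
  R → 4
  γ[z; SUM(d)→f](R) → 3
  U → 4
  ρ[z/w](U) → 4
  ρ[f/e](ρ[z/w](U)) → 4
  π[z,f](ρ[f/e](ρ[z/w](U))) → 4
  (γ[z; SUM(d)→f](R) − π[z,f](ρ[f/e](ρ[z/w](U)))) → 2

== RESULT ==
z | f
p | 3
s | 8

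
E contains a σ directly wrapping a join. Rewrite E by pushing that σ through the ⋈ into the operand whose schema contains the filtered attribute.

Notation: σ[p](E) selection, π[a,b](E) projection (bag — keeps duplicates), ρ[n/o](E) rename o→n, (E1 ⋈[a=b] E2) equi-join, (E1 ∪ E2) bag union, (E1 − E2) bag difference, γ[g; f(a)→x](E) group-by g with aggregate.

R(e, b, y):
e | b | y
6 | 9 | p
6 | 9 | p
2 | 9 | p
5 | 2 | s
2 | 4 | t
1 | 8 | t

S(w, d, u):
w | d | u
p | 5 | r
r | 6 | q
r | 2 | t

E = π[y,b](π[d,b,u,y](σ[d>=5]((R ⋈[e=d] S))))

σ filters on d, owned by the right side.
E' = π[y,b](π[d,b,u,y]((R ⋈[e=d] σ[d>=5](S))))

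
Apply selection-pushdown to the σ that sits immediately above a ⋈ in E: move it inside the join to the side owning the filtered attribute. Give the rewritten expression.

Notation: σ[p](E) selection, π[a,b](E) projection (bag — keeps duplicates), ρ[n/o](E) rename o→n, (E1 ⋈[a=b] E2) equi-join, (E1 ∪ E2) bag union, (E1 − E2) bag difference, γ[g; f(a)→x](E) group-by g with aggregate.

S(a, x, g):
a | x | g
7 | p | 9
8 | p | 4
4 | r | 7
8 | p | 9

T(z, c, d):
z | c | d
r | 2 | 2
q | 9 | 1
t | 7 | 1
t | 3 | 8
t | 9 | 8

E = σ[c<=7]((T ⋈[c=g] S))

σ filters on c, owned by the left side.
E' = (σ[c<=7](T) ⋈[c=g] S)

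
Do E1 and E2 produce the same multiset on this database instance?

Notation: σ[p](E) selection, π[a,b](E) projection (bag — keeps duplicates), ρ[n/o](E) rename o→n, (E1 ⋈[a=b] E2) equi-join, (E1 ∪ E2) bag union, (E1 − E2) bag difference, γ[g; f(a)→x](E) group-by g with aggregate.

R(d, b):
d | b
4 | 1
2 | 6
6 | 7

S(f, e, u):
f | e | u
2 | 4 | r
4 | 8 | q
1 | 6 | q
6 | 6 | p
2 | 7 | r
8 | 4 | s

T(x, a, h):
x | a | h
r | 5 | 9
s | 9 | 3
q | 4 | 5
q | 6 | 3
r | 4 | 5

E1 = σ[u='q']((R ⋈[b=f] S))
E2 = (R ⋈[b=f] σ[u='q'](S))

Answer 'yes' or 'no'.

E1 stepwise |·|:
  R → 3
  S → 6
  (R ⋈[b=f] S) → 2
  σ[u='q']((R ⋈[b=f] S)) → 1
E2 stepwise |·|:
  R → 3
  S → 6
  σ[u='q'](S) → 2
  (R ⋈[b=f] σ[u='q'](S)) → 1

E1 and E2 produce the same multiset:
d | b | f | e | u
4 | 1 | 1 | 6 | q

yes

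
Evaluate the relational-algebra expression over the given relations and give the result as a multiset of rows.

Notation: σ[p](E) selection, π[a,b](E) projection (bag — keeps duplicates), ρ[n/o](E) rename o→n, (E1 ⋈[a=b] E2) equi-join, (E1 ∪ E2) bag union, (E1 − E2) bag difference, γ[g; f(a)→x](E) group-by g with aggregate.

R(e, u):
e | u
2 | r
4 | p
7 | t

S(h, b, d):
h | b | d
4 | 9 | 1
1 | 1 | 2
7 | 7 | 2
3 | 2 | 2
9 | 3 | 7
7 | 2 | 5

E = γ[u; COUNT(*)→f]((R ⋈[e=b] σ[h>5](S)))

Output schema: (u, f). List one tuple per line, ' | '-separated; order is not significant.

Stepwise |·|:
  R → 3
  S → 6
  σ[h>5](S) → 3
  (R ⋈[e=b] σ[h>5](S)) → 2
  γ[u; COUNT(*)→f]((R ⋈[e=b] σ[h>5](S))) → 2

== RESULT ==
u | f
r | 1
t | 1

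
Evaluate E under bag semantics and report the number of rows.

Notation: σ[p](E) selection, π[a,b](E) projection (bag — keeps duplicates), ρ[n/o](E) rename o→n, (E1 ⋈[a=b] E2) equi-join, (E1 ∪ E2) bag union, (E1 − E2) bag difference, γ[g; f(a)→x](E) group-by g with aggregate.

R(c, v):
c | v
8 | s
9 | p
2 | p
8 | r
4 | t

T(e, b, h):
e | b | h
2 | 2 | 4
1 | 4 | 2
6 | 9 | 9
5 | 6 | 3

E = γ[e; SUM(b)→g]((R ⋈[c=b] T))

Row counts bottom-up:
  R → 5
  T → 4
  (R ⋈[c=b] T) → 3
  γ[e; SUM(b)→g]((R ⋈[c=b] T)) → 3

|E| = 3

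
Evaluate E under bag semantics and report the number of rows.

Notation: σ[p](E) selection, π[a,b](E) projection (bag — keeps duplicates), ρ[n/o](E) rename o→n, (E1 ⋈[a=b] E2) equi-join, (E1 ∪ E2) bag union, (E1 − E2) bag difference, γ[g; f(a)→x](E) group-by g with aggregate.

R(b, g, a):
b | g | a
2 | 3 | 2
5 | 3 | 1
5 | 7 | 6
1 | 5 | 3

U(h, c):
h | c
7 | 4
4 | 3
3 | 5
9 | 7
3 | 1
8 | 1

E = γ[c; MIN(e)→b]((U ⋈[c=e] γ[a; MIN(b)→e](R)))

Row counts bottom-up:
  U → 6
  R → 4
  γ[a; MIN(b)→e](R) → 4
  (U ⋈[c=e] γ[a; MIN(b)→e](R)) → 4
  γ[c; MIN(e)→b]((U ⋈[c=e] γ[a; MIN(b)→e](R))) → 2

|E| = 2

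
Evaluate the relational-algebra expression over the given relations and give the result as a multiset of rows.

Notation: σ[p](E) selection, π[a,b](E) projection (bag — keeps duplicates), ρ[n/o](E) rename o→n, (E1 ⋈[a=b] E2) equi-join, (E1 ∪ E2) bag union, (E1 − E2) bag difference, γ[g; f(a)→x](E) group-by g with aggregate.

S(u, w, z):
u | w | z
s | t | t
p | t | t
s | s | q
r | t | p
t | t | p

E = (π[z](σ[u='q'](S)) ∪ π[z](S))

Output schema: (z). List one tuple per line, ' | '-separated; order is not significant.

Subexpression sizes:
  S → 5
  σ[u='q'](S) → 0
  π[z](σ[u='q'](S)) → 0
  S → 5
  π[z](S) → 5
  (π[z](σ[u='q'](S)) ∪ π[z](S)) → 5

== RESULT ==
z
p
p
q
t
t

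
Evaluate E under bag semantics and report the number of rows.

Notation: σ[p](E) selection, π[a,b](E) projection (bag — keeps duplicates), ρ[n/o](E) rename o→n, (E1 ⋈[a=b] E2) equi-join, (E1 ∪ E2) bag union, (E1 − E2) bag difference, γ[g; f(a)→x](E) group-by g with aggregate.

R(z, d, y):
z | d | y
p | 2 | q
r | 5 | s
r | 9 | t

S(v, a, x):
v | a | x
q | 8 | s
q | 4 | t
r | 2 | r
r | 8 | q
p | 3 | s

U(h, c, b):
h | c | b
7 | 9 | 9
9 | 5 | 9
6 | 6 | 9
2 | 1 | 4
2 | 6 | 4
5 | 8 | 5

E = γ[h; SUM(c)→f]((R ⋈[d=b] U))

Per-node cardinality:
  R → 3
  U → 6
  (R ⋈[d=b] U) → 4
  γ[h; SUM(c)→f]((R ⋈[d=b] U)) → 4

|E| = 4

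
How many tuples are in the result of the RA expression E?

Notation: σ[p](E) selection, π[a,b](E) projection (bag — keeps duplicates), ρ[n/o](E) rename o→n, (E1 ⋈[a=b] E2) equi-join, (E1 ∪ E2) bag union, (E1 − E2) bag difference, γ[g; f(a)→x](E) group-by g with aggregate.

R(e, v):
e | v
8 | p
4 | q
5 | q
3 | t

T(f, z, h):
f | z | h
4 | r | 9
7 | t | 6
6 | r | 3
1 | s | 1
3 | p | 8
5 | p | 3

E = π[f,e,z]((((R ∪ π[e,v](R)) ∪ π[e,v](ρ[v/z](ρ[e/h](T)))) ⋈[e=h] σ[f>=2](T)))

Per-node cardinality:
  R → 4
  R → 4
  π[e,v](R) → 4
  (R ∪ π[e,v](R)) → 8
  T → 6
  ρ[e/h](T) → 6
  ρ[v/z](ρ[e/h](T)) → 6
  π[e,v](ρ[v/z](ρ[e/h](T))) → 6
  ((R ∪ π[e,v](R)) ∪ π[e,v](ρ[v/z](ρ[e/h](T)))) → 14
  T → 6
  σ[f>=2](T) → 5
  (((R ∪ π[e,v](R)) ∪ π[e,v](ρ[v/z](ρ[e/h](T)))) ⋈[e=h] σ[f>=2](T)) → 13
  π[f,e,z]((((R ∪ π[e,v](R)) ∪ π[e,v](ρ[v/z](ρ[e/h](T)))) ⋈[e=h] σ[f>=2](T))) → 13

|E| = 13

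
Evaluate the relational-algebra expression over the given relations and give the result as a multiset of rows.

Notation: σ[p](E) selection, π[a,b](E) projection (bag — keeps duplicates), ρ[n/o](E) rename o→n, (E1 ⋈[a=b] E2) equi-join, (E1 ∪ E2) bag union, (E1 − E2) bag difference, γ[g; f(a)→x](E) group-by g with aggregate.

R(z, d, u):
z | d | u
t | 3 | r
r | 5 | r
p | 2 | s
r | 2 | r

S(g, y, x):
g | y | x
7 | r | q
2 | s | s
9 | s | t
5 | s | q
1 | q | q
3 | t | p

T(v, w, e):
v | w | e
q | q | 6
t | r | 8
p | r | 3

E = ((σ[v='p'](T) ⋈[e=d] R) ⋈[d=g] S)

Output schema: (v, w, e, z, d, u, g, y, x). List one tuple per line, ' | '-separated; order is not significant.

Per-node cardinality:
  T → 3
  σ[v='p'](T) → 1
  R → 4
  (σ[v='p'](T) ⋈[e=d] R) → 1
  S → 6
  ((σ[v='p'](T) ⋈[e=d] R) ⋈[d=g] S) → 1

== RESULT ==
v | w | e | z | d | u | g | y | x
p | r | 3 | t | 3 | r | 3 | t | p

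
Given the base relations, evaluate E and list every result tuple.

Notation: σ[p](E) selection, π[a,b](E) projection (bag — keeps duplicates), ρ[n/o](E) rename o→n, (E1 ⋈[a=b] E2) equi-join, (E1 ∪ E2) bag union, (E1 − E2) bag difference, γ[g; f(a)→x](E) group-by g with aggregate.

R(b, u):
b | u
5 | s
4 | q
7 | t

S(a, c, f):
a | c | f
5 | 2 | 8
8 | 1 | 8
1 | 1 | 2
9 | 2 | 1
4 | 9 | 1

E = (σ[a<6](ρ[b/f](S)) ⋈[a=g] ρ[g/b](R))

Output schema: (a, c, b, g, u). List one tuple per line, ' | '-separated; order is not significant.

Row counts bottom-up:
  S → 5
  ρ[b/f](S) → 5
  σ[a<6](ρ[b/f](S)) → 3
  R → 3
  ρ[g/b](R) → 3
  (σ[a<6](ρ[b/f](S)) ⋈[a=g] ρ[g/b](R)) → 2

== RESULT ==
a | c | b | g | u
4 | 9 | 1 | 4 | q
5 | 2 | 8 | 5 | s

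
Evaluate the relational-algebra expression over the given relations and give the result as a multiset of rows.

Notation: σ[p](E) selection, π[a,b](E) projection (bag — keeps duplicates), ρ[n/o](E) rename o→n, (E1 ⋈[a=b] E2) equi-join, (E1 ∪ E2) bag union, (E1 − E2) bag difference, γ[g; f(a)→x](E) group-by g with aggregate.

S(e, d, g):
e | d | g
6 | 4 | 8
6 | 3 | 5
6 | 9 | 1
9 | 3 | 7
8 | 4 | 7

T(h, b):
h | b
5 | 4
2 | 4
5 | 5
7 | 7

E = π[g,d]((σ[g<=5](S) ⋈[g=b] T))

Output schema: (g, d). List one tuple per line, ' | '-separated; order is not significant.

Subexpression sizes:
  S → 5
  σ[g<=5](S) → 2
  T → 4
  (σ[g<=5](S) ⋈[g=b] T) → 1
  π[g,d]((σ[g<=5](S) ⋈[g=b] T)) → 1

== RESULT ==
g | d
5 | 3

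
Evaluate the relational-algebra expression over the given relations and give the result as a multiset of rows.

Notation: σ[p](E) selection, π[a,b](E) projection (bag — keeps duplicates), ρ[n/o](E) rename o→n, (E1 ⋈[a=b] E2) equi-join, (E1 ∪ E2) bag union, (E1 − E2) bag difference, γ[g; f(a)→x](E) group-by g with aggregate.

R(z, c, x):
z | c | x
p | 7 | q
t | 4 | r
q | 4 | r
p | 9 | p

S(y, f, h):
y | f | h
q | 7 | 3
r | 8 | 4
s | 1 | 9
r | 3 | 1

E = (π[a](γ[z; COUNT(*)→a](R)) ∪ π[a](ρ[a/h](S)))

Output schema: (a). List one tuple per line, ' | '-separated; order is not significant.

Per-node cardinality:
  R → 4
  γ[z; COUNT(*)→a](R) → 3
  π[a](γ[z; COUNT(*)→a](R)) → 3
  S → 4
  ρ[a/h](S) → 4
  π[a](ρ[a/h](S)) → 4
  (π[a](γ[z; COUNT(*)→a](R)) ∪ π[a](ρ[a/h](S))) → 7

== RESULT ==
a
1
1
1
2
3
4
9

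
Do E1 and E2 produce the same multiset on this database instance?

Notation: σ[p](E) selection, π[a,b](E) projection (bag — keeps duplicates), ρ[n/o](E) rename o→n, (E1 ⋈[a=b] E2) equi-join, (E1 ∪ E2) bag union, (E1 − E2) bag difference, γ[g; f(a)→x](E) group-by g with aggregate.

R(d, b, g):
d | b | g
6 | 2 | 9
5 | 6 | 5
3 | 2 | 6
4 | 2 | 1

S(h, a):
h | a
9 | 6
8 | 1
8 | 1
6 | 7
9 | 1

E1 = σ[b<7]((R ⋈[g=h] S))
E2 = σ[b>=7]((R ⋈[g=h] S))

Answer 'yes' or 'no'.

E1 stepwise |·|:
  R → 4
  S → 5
  (R ⋈[g=h] S) → 3
  σ[b<7]((R ⋈[g=h] S)) → 3
E2 stepwise |·|:
  R → 4
  S → 5
  (R ⋈[g=h] S) → 3
  σ[b>=7]((R ⋈[g=h] S)) → 0

E1 result:
d | b | g | h | a
3 | 2 | 6 | 6 | 7
6 | 2 | 9 | 9 | 1
6 | 2 | 9 | 9 | 6
E2 result:
d | b | g | h | a
(0 rows)
Witness: (6, 2, 9, 9, 6) appears 1× in E1 but 0× in E2.

no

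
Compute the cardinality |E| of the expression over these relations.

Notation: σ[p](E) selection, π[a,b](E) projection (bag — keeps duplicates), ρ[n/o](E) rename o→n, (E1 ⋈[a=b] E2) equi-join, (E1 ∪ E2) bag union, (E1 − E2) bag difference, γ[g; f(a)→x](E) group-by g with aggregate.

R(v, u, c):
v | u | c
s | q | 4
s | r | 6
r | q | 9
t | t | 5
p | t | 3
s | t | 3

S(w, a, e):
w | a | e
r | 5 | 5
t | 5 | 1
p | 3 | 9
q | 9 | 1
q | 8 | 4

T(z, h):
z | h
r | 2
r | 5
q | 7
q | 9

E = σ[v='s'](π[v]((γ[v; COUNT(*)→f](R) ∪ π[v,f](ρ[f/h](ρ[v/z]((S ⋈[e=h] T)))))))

Row counts bottom-up:
  R → 6
  γ[v; COUNT(*)→f](R) → 4
  S → 5
  T → 4
  (S ⋈[e=h] T) → 2
  ρ[v/z]((S ⋈[e=h] T)) → 2
  ρ[f/h](ρ[v/z]((S ⋈[e=h] T))) → 2
  π[v,f](ρ[f/h](ρ[v/z]((S ⋈[e=h] T)))) → 2
  (γ[v; COUNT(*)→f](R) ∪ π[v,f](ρ[f/h](ρ[v/z]((S ⋈[e=h] T))))) → 6
  π[v]((γ[v; COUNT(*)→f](R) ∪ π[v,f](ρ[f/h](ρ[v/z]((S ⋈[e=h] T)))))) → 6
  σ[v='s'](π[v]((γ[v; COUNT(*)→f](R) ∪ π[v,f](ρ[f/h](ρ[v/z]((S ⋈[e=h] T))))))) → 1

|E| = 1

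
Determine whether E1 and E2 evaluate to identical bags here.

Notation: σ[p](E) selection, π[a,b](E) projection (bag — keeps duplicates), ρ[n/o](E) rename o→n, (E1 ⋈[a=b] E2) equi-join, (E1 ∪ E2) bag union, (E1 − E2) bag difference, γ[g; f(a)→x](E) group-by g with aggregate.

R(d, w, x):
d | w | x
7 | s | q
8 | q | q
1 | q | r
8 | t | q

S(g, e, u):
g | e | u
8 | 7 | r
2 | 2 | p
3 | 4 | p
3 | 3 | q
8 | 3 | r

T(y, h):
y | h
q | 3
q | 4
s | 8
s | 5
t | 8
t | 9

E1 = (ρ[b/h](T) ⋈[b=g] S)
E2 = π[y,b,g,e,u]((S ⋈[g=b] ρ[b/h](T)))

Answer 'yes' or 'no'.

E1 per-node cardinality:
  T → 6
  ρ[b/h](T) → 6
  S → 5
  (ρ[b/h](T) ⋈[b=g] S) → 6
E2 per-node cardinality:
  S → 5
  T → 6
  ρ[b/h](T) → 6
  (S ⋈[g=b] ρ[b/h](T)) → 6
  π[y,b,g,e,u]((S ⋈[g=b] ρ[b/h](T))) → 6

E1 and E2 produce the same multiset:
y | b | g | e | u
q | 3 | 3 | 3 | q
q | 3 | 3 | 4 | p
s | 8 | 8 | 3 | r
s | 8 | 8 | 7 | r
t | 8 | 8 | 3 | r
t | 8 | 8 | 7 | r

yes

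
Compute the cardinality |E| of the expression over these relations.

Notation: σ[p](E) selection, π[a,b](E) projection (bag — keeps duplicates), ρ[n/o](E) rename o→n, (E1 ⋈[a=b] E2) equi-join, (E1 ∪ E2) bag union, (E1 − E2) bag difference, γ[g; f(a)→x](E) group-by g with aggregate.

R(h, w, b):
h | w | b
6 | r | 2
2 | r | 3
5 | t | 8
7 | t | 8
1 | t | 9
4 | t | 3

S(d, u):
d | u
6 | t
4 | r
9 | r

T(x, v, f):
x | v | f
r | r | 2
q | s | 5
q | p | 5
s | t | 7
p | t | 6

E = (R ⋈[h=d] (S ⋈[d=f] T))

Subexpression sizes:
  R → 6
  S → 3
  T → 5
  (S ⋈[d=f] T) → 1
  (R ⋈[h=d] (S ⋈[d=f] T)) → 1

|E| = 1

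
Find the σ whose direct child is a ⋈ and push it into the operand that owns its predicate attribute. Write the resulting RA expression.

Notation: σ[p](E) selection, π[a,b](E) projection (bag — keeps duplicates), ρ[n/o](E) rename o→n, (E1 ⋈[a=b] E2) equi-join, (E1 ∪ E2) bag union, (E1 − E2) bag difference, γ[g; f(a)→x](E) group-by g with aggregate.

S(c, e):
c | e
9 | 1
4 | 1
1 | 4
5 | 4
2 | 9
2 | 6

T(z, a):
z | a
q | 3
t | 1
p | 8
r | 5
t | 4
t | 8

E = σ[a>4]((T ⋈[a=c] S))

σ filters on a, owned by the left side.
E' = (σ[a>4](T) ⋈[a=c] S)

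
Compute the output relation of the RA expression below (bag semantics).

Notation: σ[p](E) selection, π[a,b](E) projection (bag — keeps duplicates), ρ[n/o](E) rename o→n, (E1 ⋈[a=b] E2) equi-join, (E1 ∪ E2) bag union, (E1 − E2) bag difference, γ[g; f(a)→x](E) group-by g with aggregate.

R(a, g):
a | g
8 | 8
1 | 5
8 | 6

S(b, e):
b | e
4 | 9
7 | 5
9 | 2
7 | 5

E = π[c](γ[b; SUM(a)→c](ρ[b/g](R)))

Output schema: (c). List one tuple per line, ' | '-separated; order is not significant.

Subexpression sizes:
  R → 3
  ρ[b/g](R) → 3
  γ[b; SUM(a)→c](ρ[b/g](R)) → 3
  π[c](γ[b; SUM(a)→c](ρ[b/g](R))) → 3

== RESULT ==
c
1
8
8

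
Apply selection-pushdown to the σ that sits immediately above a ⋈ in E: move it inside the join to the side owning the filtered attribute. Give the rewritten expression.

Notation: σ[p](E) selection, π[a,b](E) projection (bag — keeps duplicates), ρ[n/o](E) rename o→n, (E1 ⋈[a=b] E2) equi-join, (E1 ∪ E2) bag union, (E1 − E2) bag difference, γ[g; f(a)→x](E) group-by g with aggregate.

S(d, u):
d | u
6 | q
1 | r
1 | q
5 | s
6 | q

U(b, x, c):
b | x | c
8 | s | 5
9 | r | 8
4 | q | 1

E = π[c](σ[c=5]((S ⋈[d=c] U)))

σ filters on c, owned by the right side.
E' = π[c]((S ⋈[d=c] σ[c=5](U)))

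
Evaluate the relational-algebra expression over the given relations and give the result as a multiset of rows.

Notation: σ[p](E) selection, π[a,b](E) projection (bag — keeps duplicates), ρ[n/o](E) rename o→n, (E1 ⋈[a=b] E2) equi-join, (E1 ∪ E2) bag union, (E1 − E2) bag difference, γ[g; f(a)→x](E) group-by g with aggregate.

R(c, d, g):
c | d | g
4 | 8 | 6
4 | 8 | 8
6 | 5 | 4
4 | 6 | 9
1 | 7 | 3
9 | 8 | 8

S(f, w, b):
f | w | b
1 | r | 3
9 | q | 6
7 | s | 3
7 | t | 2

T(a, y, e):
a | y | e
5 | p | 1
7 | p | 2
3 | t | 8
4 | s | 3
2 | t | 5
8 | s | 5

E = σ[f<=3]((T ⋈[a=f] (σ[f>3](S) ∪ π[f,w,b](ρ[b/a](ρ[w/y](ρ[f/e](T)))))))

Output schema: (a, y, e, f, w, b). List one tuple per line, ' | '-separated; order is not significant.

Subexpression sizes:
  T → 6
  S → 4
  σ[f>3](S) → 3
  T → 6
  ρ[f/e](T) → 6
  ρ[w/y](ρ[f/e](T)) → 6
  ρ[b/a](ρ[w/y](ρ[f/e](T))) → 6
  π[f,w,b](ρ[b/a](ρ[w/y](ρ[f/e](T)))) → 6
  (σ[f>3](S) ∪ π[f,w,b](ρ[b/a](ρ[w/y](ρ[f/e](T))))) → 9
  (T ⋈[a=f] (σ[f>3](S) ∪ π[f,w,b](ρ[b/a](ρ[w/y](ρ[f/e](T)))))) → 7
  σ[f<=3]((T ⋈[a=f] (σ[f>3](S) ∪ π[f,w,b](ρ[b/a](ρ[w/y](ρ[f/e](T))))))) → 2

== RESULT ==
a | y | e | f | w | b
2 | t | 5 | 2 | p | 7
3 | t | 8 | 3 | s | 4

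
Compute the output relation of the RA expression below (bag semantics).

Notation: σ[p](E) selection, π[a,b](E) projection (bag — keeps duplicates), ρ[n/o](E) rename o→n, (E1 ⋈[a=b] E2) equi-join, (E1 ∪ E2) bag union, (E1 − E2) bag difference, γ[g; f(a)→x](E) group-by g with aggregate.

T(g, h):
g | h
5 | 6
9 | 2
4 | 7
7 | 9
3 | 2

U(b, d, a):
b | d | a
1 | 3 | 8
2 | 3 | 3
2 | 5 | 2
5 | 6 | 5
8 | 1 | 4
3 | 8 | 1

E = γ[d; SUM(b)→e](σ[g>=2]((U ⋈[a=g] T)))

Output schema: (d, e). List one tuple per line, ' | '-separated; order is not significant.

Row counts bottom-up:
  U → 6
  T → 5
  (U ⋈[a=g] T) → 3
  σ[g>=2]((U ⋈[a=g] T)) → 3
  γ[d; SUM(b)→e](σ[g>=2]((U ⋈[a=g] T))) → 3

== RESULT ==
d | e
1 | 8
3 | 2
6 | 5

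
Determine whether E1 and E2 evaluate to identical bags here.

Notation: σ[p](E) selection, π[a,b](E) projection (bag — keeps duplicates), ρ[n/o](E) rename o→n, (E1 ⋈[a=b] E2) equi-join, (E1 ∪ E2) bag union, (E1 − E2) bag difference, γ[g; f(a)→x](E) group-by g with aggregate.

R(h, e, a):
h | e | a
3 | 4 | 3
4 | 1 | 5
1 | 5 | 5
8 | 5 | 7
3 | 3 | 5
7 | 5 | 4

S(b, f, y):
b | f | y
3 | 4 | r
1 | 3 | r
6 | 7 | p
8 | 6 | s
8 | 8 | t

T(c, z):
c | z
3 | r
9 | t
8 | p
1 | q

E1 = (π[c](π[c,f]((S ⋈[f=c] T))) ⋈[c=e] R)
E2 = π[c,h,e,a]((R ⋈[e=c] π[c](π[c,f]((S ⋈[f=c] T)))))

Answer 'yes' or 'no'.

E1 subexpression sizes:
  S → 5
  T → 4
  (S ⋈[f=c] T) → 2
  π[c,f]((S ⋈[f=c] T)) → 2
  π[c](π[c,f]((S ⋈[f=c] T))) → 2
  R → 6
  (π[c](π[c,f]((S ⋈[f=c] T))) ⋈[c=e] R) → 1
E2 subexpression sizes:
  R → 6
  S → 5
  T → 4
  (S ⋈[f=c] T) → 2
  π[c,f]((S ⋈[f=c] T)) → 2
  π[c](π[c,f]((S ⋈[f=c] T))) → 2
  (R ⋈[e=c] π[c](π[c,f]((S ⋈[f=c] T)))) → 1
  π[c,h,e,a]((R ⋈[e=c] π[c](π[c,f]((S ⋈[f=c] T))))) → 1

E1 and E2 produce the same multiset:
c | h | e | a
3 | 3 | 3 | 5

yes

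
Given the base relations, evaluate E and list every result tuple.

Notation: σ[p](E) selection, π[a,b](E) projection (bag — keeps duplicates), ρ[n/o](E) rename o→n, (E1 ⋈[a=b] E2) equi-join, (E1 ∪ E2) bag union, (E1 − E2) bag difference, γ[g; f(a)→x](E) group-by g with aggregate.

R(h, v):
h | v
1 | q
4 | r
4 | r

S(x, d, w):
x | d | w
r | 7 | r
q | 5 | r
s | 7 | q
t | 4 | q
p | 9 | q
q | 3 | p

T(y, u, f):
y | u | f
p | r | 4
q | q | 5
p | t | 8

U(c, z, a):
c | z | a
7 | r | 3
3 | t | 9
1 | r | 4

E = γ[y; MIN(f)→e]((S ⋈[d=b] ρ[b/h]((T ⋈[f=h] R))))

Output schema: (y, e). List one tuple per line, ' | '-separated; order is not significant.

Stepwise |·|:
  S → 6
  T → 3
  R → 3
  (T ⋈[f=h] R) → 2
  ρ[b/h]((T ⋈[f=h] R)) → 2
  (S ⋈[d=b] ρ[b/h]((T ⋈[f=h] R))) → 2
  γ[y; MIN(f)→e]((S ⋈[d=b] ρ[b/h]((T ⋈[f=h] R)))) → 1

== RESULT ==
y | e
p | 4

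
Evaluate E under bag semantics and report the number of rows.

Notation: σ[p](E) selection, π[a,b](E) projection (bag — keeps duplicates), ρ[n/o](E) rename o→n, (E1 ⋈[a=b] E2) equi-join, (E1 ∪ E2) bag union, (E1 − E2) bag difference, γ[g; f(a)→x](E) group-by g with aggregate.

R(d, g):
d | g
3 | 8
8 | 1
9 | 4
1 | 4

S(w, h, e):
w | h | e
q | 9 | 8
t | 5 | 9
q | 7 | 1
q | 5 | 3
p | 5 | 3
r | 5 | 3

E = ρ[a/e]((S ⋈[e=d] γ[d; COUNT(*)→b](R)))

Row counts bottom-up:
  S → 6
  R → 4
  γ[d; COUNT(*)→b](R) → 4
  (S ⋈[e=d] γ[d; COUNT(*)→b](R)) → 6
  ρ[a/e]((S ⋈[e=d] γ[d; COUNT(*)→b](R))) → 6

|E| = 6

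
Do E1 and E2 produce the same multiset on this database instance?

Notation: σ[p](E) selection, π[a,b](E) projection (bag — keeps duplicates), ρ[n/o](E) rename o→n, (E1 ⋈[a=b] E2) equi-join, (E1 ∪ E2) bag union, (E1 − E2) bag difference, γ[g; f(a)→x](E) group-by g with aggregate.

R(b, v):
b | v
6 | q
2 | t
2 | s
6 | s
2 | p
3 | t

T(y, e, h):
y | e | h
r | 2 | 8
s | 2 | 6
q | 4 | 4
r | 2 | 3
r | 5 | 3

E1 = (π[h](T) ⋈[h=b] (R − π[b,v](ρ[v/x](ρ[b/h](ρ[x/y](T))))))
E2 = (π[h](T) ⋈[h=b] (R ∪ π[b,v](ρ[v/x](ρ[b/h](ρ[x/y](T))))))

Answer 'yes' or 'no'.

E1 subexpression sizes:
  T → 5
  π[h](T) → 5
  R → 6
  T → 5
  ρ[x/y](T) → 5
  ρ[b/h](ρ[x/y](T)) → 5
  ρ[v/x](ρ[b/h](ρ[x/y](T))) → 5
  π[b,v](ρ[v/x](ρ[b/h](ρ[x/y](T)))) → 5
  (R − π[b,v](ρ[v/x](ρ[b/h](ρ[x/y](T))))) → 5
  (π[h](T) ⋈[h=b] (R − π[b,v](ρ[v/x](ρ[b/h](ρ[x/y](T)))))) → 3
E2 subexpression sizes:
  T → 5
  π[h](T) → 5
  R → 6
  T → 5
  ρ[x/y](T) → 5
  ρ[b/h](ρ[x/y](T)) → 5
  ρ[v/x](ρ[b/h](ρ[x/y](T))) → 5
  π[b,v](ρ[v/x](ρ[b/h](ρ[x/y](T)))) → 5
  (R ∪ π[b,v](ρ[v/x](ρ[b/h](ρ[x/y](T))))) → 11
  (π[h](T) ⋈[h=b] (R ∪ π[b,v](ρ[v/x](ρ[b/h](ρ[x/y](T)))))) → 11

E1 result:
h | b | v
3 | 3 | t
3 | 3 | t
6 | 6 | q
E2 result:
h | b | v
3 | 3 | r
3 | 3 | r
3 | 3 | r
3 | 3 | r
3 | 3 | t
3 | 3 | t
4 | 4 | q
6 | 6 | q
6 | 6 | s
6 | 6 | s
8 | 8 | r
Witness: (8, 8, 'r') appears 0× in E1 but 1× in E2.

no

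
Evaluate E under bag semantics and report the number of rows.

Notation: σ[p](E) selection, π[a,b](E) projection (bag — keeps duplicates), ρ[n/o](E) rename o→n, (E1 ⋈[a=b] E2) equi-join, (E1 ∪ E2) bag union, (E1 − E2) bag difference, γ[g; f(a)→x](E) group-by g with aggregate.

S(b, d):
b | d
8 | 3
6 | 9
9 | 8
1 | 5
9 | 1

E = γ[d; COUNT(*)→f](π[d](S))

Per-node cardinality:
  S → 5
  π[d](S) → 5
  γ[d; COUNT(*)→f](π[d](S)) → 5

|E| = 5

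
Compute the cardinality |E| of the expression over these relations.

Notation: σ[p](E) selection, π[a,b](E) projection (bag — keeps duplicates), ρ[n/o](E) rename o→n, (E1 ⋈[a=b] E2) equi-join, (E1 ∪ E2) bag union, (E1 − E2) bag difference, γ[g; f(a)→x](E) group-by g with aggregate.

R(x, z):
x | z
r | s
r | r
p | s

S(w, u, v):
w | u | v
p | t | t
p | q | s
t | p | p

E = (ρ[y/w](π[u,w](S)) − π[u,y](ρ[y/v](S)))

Per-node cardinality:
  S → 3
  π[u,w](S) → 3
  ρ[y/w](π[u,w](S)) → 3
  S → 3
  ρ[y/v](S) → 3
  π[u,y](ρ[y/v](S)) → 3
  (ρ[y/w](π[u,w](S)) − π[u,y](ρ[y/v](S))) → 3

|E| = 3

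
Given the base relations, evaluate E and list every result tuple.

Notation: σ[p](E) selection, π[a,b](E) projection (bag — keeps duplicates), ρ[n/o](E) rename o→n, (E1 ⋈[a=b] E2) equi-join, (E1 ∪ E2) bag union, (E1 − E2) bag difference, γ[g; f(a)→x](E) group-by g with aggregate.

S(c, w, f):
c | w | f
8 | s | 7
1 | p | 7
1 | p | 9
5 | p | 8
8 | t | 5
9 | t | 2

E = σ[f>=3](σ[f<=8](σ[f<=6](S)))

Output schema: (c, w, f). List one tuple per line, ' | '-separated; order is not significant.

Per-node cardinality:
  S → 6
  σ[f<=6](S) → 2
  σ[f<=8](σ[f<=6](S)) → 2
  σ[f>=3](σ[f<=8](σ[f<=6](S))) → 1

== RESULT ==
c | w | f
8 | t | 5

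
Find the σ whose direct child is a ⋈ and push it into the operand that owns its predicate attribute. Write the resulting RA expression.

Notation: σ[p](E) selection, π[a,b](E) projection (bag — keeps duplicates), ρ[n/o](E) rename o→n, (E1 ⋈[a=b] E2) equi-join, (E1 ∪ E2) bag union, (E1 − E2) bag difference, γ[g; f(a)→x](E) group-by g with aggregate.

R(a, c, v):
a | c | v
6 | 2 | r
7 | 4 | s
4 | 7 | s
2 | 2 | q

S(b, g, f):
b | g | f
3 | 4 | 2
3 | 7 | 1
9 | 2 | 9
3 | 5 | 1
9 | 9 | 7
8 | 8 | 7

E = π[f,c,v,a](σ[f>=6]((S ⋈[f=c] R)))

σ filters on f, owned by the left side.
E' = π[f,c,v,a]((σ[f>=6](S) ⋈[f=c] R))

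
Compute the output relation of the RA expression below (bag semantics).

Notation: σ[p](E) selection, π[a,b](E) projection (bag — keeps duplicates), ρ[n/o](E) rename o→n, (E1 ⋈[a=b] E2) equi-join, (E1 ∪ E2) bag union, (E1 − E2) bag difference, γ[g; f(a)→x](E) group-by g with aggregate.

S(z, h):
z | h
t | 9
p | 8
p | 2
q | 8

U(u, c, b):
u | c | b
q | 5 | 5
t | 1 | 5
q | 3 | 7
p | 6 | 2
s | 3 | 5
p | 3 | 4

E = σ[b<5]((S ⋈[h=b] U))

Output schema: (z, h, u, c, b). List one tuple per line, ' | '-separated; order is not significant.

Per-node cardinality:
  S → 4
  U → 6
  (S ⋈[h=b] U) → 1
  σ[b<5]((S ⋈[h=b] U)) → 1

== RESULT ==
z | h | u | c | b
p | 2 | p | 6 | 2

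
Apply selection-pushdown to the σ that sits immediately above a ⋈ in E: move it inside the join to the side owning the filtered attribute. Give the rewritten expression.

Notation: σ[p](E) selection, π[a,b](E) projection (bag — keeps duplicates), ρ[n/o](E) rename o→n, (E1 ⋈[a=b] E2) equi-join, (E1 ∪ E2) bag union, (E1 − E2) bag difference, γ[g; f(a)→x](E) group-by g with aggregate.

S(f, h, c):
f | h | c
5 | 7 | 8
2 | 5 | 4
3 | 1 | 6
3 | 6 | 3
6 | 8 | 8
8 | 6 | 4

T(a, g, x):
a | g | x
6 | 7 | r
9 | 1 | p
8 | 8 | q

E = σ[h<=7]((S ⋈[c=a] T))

σ filters on h, owned by the left side.
E' = (σ[h<=7](S) ⋈[c=a] T)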